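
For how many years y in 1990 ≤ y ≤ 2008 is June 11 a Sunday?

3

Day of week of June 11 in each year:
1990: Mon, 1991: Tue, 1992: Thu, 1993: Fri, 1994: Sat, 1995: Sun ✓, 1996: Tue, 1997: Wed, 1998: Thu, 1999: Fri, 2000: Sun ✓, 2001: Mon, 2002: Tue, 2003: Wed, 2004: Fri, 2005: Sat, 2006: Sun ✓, 2007: Mon, 2008: Wed
Sundays: 1995, 2000, 2006.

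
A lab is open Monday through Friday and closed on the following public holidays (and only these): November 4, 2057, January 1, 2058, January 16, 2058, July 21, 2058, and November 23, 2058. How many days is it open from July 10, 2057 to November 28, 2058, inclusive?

July 10, 2057 is a Tuesday.
The range spans 507 days (inclusive of both endpoints).
507 = 7 × 72 + 3, so there are 72 full weeks plus 3 extra days.
Each full week contributes 5 weekdays (Mon–Fri): 72 × 5 = 360.
The 3 extra days are Tue, Wed, Thu — 3 of them qualify.
Total: 360 + 3 = 363.
Holidays: November 4, 2057 (Sun); January 1, 2058 (Tue); January 16, 2058 (Wed); July 21, 2058 (Sun); November 23, 2058 (Sat).
2 of the 5 holidays fall on weekdays; the rest are weekends and were already excluded.
Business days: 363 − 2 = 361.

361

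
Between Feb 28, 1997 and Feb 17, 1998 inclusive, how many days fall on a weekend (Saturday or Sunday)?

Feb 28, 1997 is a Friday.
The range spans 355 days (inclusive of both endpoints).
355 = 7 × 50 + 5, so there are 50 full weeks plus 5 extra days.
Each full week contributes 2 weekend days (Sat, Sun): 50 × 2 = 100.
The 5 extra days are Fri, Sat, Sun, Mon, Tue — 2 of them qualify.
Total: 100 + 2 = 102.

102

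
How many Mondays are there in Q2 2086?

1 April 2086 is a Monday.
The range spans 91 days (inclusive of both endpoints).
91 = 7 × 13, so the span is exactly 13 full weeks.
Each full week contributes one Monday: 13 so far.

13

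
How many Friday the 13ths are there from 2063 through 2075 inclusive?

24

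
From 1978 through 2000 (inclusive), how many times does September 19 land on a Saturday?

4

Day of week of September 19 in each year:
1978: Tue, 1979: Wed, 1980: Fri, 1981: Sat ✓, 1982: Sun, 1983: Mon, 1984: Wed, 1985: Thu, 1986: Fri, 1987: Sat ✓, 1988: Mon, 1989: Tue, 1990: Wed, 1991: Thu, 1992: Sat ✓, 1993: Sun, 1994: Mon, 1995: Tue, 1996: Thu, 1997: Fri, 1998: Sat ✓, 1999: Sun, 2000: Tue
Saturdays: 1981, 1987, 1992, 1998.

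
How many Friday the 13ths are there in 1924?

The 13th falls on a Friday when the month's 13th has weekday Fri.
Jan 13 is Sun; Feb 13 is Wed; Mar 13 is Thu; Apr 13 is Sun; May 13 is Tue; Jun 13 is Fri ✓; Jul 13 is Sun; Aug 13 is Wed; Sep 13 is Sat; Oct 13 is Mon; Nov 13 is Thu; Dec 13 is Sat.
Friday the 13ths: Jun.

1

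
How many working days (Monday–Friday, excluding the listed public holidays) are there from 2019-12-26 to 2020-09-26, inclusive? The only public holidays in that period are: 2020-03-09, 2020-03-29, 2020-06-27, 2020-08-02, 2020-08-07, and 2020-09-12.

195

2019-12-26 is a Thursday.
That's 276 days from start to end, counting both.
276 = 7 × 39 + 3, so there are 39 full weeks plus 3 extra days.
Each full week contributes 5 weekdays (Mon–Fri): 39 × 5 = 195.
The 3 extra days are Thursday, Friday, Saturday — 2 of them qualify.
Total: 195 + 2 = 197.
Holidays: 2020-03-09 (Mon); 2020-03-29 (Sun); 2020-06-27 (Sat); 2020-08-02 (Sun); 2020-08-07 (Fri); 2020-09-12 (Sat).
2 of the 6 holidays fall on weekdays; the rest are weekends and were already excluded.
Business days: 197 − 2 = 195.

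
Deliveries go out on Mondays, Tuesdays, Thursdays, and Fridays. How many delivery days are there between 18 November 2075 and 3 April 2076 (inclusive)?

18 November 2075 is a Monday.
From 18 November 2075 to 3 April 2076 is 138 days inclusive.
138 = 7 × 19 + 5, so there are 19 full weeks plus 5 extra days.
Each full week contributes 4 days from the set (Mon, Tue, Thu, Fri): 19 × 4 = 76.
The 5 extra days are Mon, Tue, Wed, Thu, Fri — 4 of them qualify.
Total: 76 + 4 = 80.

80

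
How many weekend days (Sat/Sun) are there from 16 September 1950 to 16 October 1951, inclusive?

16 September 1950 is a Saturday.
From 16 September 1950 to 16 October 1951 is 396 days inclusive.
396 = 7 × 56 + 4, so there are 56 full weeks plus 4 extra days.
Each full week contributes 2 weekend days (Sat, Sun): 56 × 2 = 112.
The 4 extra days are Saturday, Sunday, Monday, Tuesday — 2 of them qualify.
Total: 112 + 2 = 114.

114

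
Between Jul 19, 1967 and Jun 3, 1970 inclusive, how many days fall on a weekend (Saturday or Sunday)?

300

Jul 19, 1967 is a Wednesday.
That's 1051 days from start to end, counting both.
1051 = 7 × 150 + 1, so there are 150 full weeks plus 1 extra day.
Each full week contributes 2 weekend days (Sat, Sun): 150 × 2 = 300.
The 1 extra day is Wednesday — none qualify.
Total: 300 + 0 = 300.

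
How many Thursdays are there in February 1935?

4

1 February 1935 is a Friday.
From 1 February 1935 to 28 February 1935 is 28 days inclusive.
28 = 7 × 4, so the span is exactly 4 full weeks.
Each full week contributes one Thursday: 4 so far.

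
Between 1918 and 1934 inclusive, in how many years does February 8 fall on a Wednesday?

3

Day of week of February 8 in each year:
1918: Fri, 1919: Sat, 1920: Sun, 1921: Tue, 1922: Wed ✓, 1923: Thu, 1924: Fri, 1925: Sun, 1926: Mon, 1927: Tue, 1928: Wed ✓, 1929: Fri, 1930: Sat, 1931: Sun, 1932: Mon, 1933: Wed ✓, 1934: Thu
Wednesdays: 1922, 1928, 1933.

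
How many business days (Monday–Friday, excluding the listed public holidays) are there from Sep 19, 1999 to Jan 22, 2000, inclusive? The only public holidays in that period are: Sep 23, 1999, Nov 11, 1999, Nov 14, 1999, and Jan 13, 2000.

87 business days

Sep 19, 1999 is a Sunday.
That's 126 days from start to end, counting both.
126 = 7 × 18, so the span is exactly 18 full weeks.
Each full week contributes 5 weekdays (Mon–Fri): 18 × 5 = 90.
Total: 90.
Holidays: Sep 23, 1999 (Thu); Nov 11, 1999 (Thu); Nov 14, 1999 (Sun); Jan 13, 2000 (Thu).
3 of the 4 holidays fall on weekdays; the rest are weekends and were already excluded.
Business days: 90 − 3 = 87.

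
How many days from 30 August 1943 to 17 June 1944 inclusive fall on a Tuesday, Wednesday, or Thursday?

126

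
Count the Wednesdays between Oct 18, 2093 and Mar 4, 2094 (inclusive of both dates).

20

Oct 18, 2093 is a Sunday.
From Oct 18, 2093 to Mar 4, 2094 is 138 days inclusive.
138 = 7 × 19 + 5, so there are 19 full weeks plus 5 extra days.
Each full week contributes one Wednesday: 19 so far.
The 5 extra days are Sun, Mon, Tue, Wed, Thu — 1 of them qualifies.
Total: 19 + 1 = 20.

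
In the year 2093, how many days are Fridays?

52

1 January 2093 is a Thursday.
That's 365 days from start to end, counting both.
365 = 7 × 52 + 1, so there are 52 full weeks plus 1 extra day.
Each full week contributes one Friday: 52 so far.
The 1 extra day is Thursday — none qualify.
Total: 52 + 0 = 52.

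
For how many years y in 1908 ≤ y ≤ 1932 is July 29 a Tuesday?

4

Day of week of July 29 in each year:
1908: Wed, 1909: Thu, 1910: Fri, 1911: Sat, 1912: Mon, 1913: Tue ✓, 1914: Wed, 1915: Thu, 1916: Sat, 1917: Sun, 1918: Mon, 1919: Tue ✓, 1920: Thu, 1921: Fri, 1922: Sat, 1923: Sun, 1924: Tue ✓, 1925: Wed, 1926: Thu, 1927: Fri, 1928: Sun, 1929: Mon, 1930: Tue ✓, 1931: Wed, 1932: Fri
Tuesdays: 1913, 1919, 1924, 1930.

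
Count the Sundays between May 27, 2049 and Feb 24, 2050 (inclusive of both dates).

May 27, 2049 is a Thursday.
The range spans 274 days (inclusive of both endpoints).
274 = 7 × 39 + 1, so there are 39 full weeks plus 1 extra day.
Each full week contributes one Sunday: 39 so far.
The 1 extra day is Thursday — none qualify.
Total: 39 + 0 = 39.

39 Sundays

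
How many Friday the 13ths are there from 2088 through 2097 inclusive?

Friday-the-13ths by year:
2088: Feb, Aug
2089: May
2090: Jan, Oct
2091: Apr, Jul
2092: Jun
2093: Feb, Mar, Nov
2094: Aug
2095: May
2096: Jan, Apr, Jul
2097: Sep, Dec

18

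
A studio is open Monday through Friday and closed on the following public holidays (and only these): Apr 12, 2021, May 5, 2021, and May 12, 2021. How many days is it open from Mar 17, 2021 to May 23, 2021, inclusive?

45

Mar 17, 2021 is a Wednesday.
That's 68 days from start to end, counting both.
68 = 7 × 9 + 5, so there are 9 full weeks plus 5 extra days.
Each full week contributes 5 weekdays (Mon–Fri): 9 × 5 = 45.
The 5 extra days are Wed, Thu, Fri, Sat, Sun — 3 of them qualify.
Total: 45 + 3 = 48.
Holidays: Apr 12, 2021 (Mon); May 5, 2021 (Wed); May 12, 2021 (Wed).
All 3 holidays fall on weekdays, so subtract 3.
Business days: 48 − 3 = 45.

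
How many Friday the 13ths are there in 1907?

2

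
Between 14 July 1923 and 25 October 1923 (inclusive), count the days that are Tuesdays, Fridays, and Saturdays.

44

14 July 1923 is a Saturday.
From 14 July 1923 to 25 October 1923 is 104 days inclusive.
104 = 7 × 14 + 6, so there are 14 full weeks plus 6 extra days.
Each full week contributes 3 days from the set (Tue, Fri, Sat): 14 × 3 = 42.
The 6 extra days are Sat, Sun, Mon, Tue, Wed, Thu — 2 of them qualify.
Total: 42 + 2 = 44.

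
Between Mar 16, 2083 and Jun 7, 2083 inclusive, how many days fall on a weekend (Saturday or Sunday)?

24

Mar 16, 2083 is a Tuesday.
That's 84 days from start to end, counting both.
84 = 7 × 12, so the span is exactly 12 full weeks.
Each full week contributes 2 weekend days (Sat, Sun): 12 × 2 = 24.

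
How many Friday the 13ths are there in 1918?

2

The 13th falls on a Friday when the month's 13th has weekday Fri.
Jan 13 is Sun; Feb 13 is Wed; Mar 13 is Wed; Apr 13 is Sat; May 13 is Mon; Jun 13 is Thu; Jul 13 is Sat; Aug 13 is Tue; Sep 13 is Fri ✓; Oct 13 is Sun; Nov 13 is Wed; Dec 13 is Fri ✓.
Friday the 13ths: Sep, Dec.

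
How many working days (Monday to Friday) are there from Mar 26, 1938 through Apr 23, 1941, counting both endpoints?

803 weekdays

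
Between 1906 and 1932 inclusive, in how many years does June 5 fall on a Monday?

3

Day of week of June 5 in each year:
1906: Tue, 1907: Wed, 1908: Fri, 1909: Sat, 1910: Sun, 1911: Mon ✓, 1912: Wed, 1913: Thu, 1914: Fri, 1915: Sat, 1916: Mon ✓, 1917: Tue, 1918: Wed, 1919: Thu, 1920: Sat, 1921: Sun, 1922: Mon ✓, 1923: Tue, 1924: Thu, 1925: Fri, 1926: Sat, 1927: Sun, 1928: Tue, 1929: Wed, 1930: Thu, 1931: Fri, 1932: Sun
Mondays: 1911, 1916, 1922.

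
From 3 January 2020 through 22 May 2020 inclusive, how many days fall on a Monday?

20

3 January 2020 is a Friday.
That's 141 days from start to end, counting both.
141 = 7 × 20 + 1, so there are 20 full weeks plus 1 extra day.
Each full week contributes one Monday: 20 so far.
The 1 extra day is Friday — none qualify.
Total: 20 + 0 = 20.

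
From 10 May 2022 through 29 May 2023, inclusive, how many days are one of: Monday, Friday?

110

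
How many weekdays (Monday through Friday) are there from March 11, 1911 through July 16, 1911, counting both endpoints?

90

March 11, 1911 is a Saturday.
From March 11, 1911 to July 16, 1911 is 128 days inclusive.
128 = 7 × 18 + 2, so there are 18 full weeks plus 2 extra days.
Each full week contributes 5 weekdays (Mon–Fri): 18 × 5 = 90.
The 2 extra days are Saturday, Sunday — none qualify.
Total: 90 + 0 = 90.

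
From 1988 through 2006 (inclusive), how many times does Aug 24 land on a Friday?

2

Day of week of August 24 in each year:
1988: Wed, 1989: Thu, 1990: Fri ✓, 1991: Sat, 1992: Mon, 1993: Tue, 1994: Wed, 1995: Thu, 1996: Sat, 1997: Sun, 1998: Mon, 1999: Tue, 2000: Thu, 2001: Fri ✓, 2002: Sat, 2003: Sun, 2004: Tue, 2005: Wed, 2006: Thu
Fridays: 1990, 2001.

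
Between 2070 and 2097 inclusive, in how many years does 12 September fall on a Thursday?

4

Day of week of September 12 in each year:
2070: Fri, 2071: Sat, 2072: Mon, 2073: Tue, 2074: Wed, 2075: Thu ✓, 2076: Sat, 2077: Sun, 2078: Mon, 2079: Tue, 2080: Thu ✓, 2081: Fri, 2082: Sat, 2083: Sun, 2084: Tue, 2085: Wed, 2086: Thu ✓, 2087: Fri, 2088: Sun, 2089: Mon, 2090: Tue, 2091: Wed, 2092: Fri, 2093: Sat, 2094: Sun, 2095: Mon, 2096: Wed, 2097: Thu ✓
Thursdays: 2075, 2080, 2086, 2097.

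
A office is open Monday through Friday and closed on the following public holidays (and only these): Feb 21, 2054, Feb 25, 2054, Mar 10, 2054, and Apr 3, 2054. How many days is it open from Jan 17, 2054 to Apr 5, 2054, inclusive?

52 business days

Jan 17, 2054 is a Saturday.
That's 79 days from start to end, counting both.
79 = 7 × 11 + 2, so there are 11 full weeks plus 2 extra days.
Each full week contributes 5 weekdays (Mon–Fri): 11 × 5 = 55.
The 2 extra days are Sat, Sun — none qualify.
Total: 55 + 0 = 55.
Holidays: Feb 21, 2054 (Sat); Feb 25, 2054 (Wed); Mar 10, 2054 (Tue); Apr 3, 2054 (Fri).
3 of the 4 holidays fall on weekdays; the rest are weekends and were already excluded.
Business days: 55 − 3 = 52.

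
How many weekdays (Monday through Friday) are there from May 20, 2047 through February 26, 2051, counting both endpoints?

985

May 20, 2047 is a Monday.
The range spans 1379 days (inclusive of both endpoints).
1379 = 7 × 197, so the span is exactly 197 full weeks.
Each full week contributes 5 weekdays (Mon–Fri): 197 × 5 = 985.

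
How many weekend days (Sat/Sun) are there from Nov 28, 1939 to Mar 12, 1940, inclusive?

30

Nov 28, 1939 is a Tuesday.
From Nov 28, 1939 to Mar 12, 1940 is 106 days inclusive.
106 = 7 × 15 + 1, so there are 15 full weeks plus 1 extra day.
Each full week contributes 2 weekend days (Sat, Sun): 15 × 2 = 30.
The 1 extra day is Tue — none qualify.
Total: 30 + 0 = 30.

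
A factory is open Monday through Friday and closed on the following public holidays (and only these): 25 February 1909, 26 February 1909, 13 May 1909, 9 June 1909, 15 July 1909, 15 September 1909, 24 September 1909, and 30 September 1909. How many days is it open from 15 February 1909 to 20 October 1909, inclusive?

15 February 1909 is a Monday.
From 15 February 1909 to 20 October 1909 is 248 days inclusive.
248 = 7 × 35 + 3, so there are 35 full weeks plus 3 extra days.
Each full week contributes 5 weekdays (Mon–Fri): 35 × 5 = 175.
The 3 extra days are Monday, Tuesday, Wednesday — 3 of them qualify.
Total: 175 + 3 = 178.
Holidays: 25 February 1909 (Thu); 26 February 1909 (Fri); 13 May 1909 (Thu); 9 June 1909 (Wed); 15 July 1909 (Thu); 15 September 1909 (Wed); 24 September 1909 (Fri); 30 September 1909 (Thu).
All 8 holidays fall on weekdays, so subtract 8.
Business days: 178 − 8 = 170.

170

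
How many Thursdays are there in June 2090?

5

1 June 2090 is a Thursday.
That's 30 days from start to end, counting both.
30 = 7 × 4 + 2, so there are 4 full weeks plus 2 extra days.
Each full week contributes one Thursday: 4 so far.
The 2 extra days are Thu, Fri — 1 of them qualifies.
Total: 4 + 1 = 5.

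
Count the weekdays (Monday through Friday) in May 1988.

22

1 May 1988 is a Sunday.
The range spans 31 days (inclusive of both endpoints).
31 = 7 × 4 + 3, so there are 4 full weeks plus 3 extra days.
Each full week contributes 5 weekdays (Mon–Fri): 4 × 5 = 20.
The 3 extra days are Sun, Mon, Tue — 2 of them qualify.
Total: 20 + 2 = 22.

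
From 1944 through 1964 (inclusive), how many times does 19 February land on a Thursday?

3

Day of week of February 19 in each year:
1944: Sat, 1945: Mon, 1946: Tue, 1947: Wed, 1948: Thu ✓, 1949: Sat, 1950: Sun, 1951: Mon, 1952: Tue, 1953: Thu ✓, 1954: Fri, 1955: Sat, 1956: Sun, 1957: Tue, 1958: Wed, 1959: Thu ✓, 1960: Fri, 1961: Sun, 1962: Mon, 1963: Tue, 1964: Wed
Thursdays: 1948, 1953, 1959.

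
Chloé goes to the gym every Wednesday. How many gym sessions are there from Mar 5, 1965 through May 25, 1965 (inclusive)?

11

Mar 5, 1965 is a Friday.
That's 82 days from start to end, counting both.
82 = 7 × 11 + 5, so there are 11 full weeks plus 5 extra days.
Each full week contributes one Wednesday: 11 so far.
The 5 extra days are Friday, Saturday, Sunday, Monday, Tuesday — none qualify.
Total: 11 + 0 = 11.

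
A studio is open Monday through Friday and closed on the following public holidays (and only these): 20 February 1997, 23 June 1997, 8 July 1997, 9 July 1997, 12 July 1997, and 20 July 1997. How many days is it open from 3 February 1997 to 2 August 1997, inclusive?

3 February 1997 is a Monday.
The range spans 181 days (inclusive of both endpoints).
181 = 7 × 25 + 6, so there are 25 full weeks plus 6 extra days.
Each full week contributes 5 weekdays (Mon–Fri): 25 × 5 = 125.
The 6 extra days are Monday, Tuesday, Wednesday, Thursday, Friday, Saturday — 5 of them qualify.
Total: 125 + 5 = 130.
Holidays: 20 February 1997 (Thu); 23 June 1997 (Mon); 8 July 1997 (Tue); 9 July 1997 (Wed); 12 July 1997 (Sat); 20 July 1997 (Sun).
4 of the 6 holidays fall on weekdays; the rest are weekends and were already excluded.
Business days: 130 − 4 = 126.

126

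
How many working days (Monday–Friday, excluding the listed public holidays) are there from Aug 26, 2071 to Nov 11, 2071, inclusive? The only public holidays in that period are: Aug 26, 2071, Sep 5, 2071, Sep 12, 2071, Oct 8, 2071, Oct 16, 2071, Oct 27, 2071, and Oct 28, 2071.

51

Aug 26, 2071 is a Wednesday.
From Aug 26, 2071 to Nov 11, 2071 is 78 days inclusive.
78 = 7 × 11 + 1, so there are 11 full weeks plus 1 extra day.
Each full week contributes 5 weekdays (Mon–Fri): 11 × 5 = 55.
The 1 extra day is Wednesday — 1 of them qualifies.
Total: 55 + 1 = 56.
Holidays: Aug 26, 2071 (Wed); Sep 5, 2071 (Sat); Sep 12, 2071 (Sat); Oct 8, 2071 (Thu); Oct 16, 2071 (Fri); Oct 27, 2071 (Tue); Oct 28, 2071 (Wed).
5 of the 7 holidays fall on weekdays; the rest are weekends and were already excluded.
Business days: 56 − 5 = 51.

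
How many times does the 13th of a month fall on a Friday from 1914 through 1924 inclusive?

18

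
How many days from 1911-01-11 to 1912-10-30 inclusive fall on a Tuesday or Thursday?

188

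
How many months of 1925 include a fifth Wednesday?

A month has five Wednesdays exactly when Wednesday falls within its first (length − 28) days.
Jan: 31 days, starts Thu → 5 of Thu, Fri, Sat
Feb: 28 days, starts Sun → 5 of (none)
Mar: 31 days, starts Sun → 5 of Sun, Mon, Tue
Apr: 30 days, starts Wed → 5 of Wed, Thu ✓
May: 31 days, starts Fri → 5 of Fri, Sat, Sun
Jun: 30 days, starts Mon → 5 of Mon, Tue
Jul: 31 days, starts Wed → 5 of Wed, Thu, Fri ✓
Aug: 31 days, starts Sat → 5 of Sat, Sun, Mon
Sep: 30 days, starts Tue → 5 of Tue, Wed ✓
Oct: 31 days, starts Thu → 5 of Thu, Fri, Sat
Nov: 30 days, starts Sun → 5 of Sun, Mon
Dec: 31 days, starts Tue → 5 of Tue, Wed, Thu ✓
Months with five Wednesdays: Apr, Jul, Sep, Dec.

4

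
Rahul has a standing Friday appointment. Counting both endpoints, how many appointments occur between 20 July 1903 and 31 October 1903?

20 July 1903 is a Monday.
From 20 July 1903 to 31 October 1903 is 104 days inclusive.
104 = 7 × 14 + 6, so there are 14 full weeks plus 6 extra days.
Each full week contributes one Friday: 14 so far.
The 6 extra days are Monday, Tuesday, Wednesday, Thursday, Friday, Saturday — 1 of them qualifies.
Total: 14 + 1 = 15.

15 Fridays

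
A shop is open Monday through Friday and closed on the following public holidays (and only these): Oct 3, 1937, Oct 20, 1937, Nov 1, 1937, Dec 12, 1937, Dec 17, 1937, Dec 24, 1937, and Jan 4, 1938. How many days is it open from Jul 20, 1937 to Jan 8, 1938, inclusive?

119

Jul 20, 1937 is a Tuesday.
That's 173 days from start to end, counting both.
173 = 7 × 24 + 5, so there are 24 full weeks plus 5 extra days.
Each full week contributes 5 weekdays (Mon–Fri): 24 × 5 = 120.
The 5 extra days are Tue, Wed, Thu, Fri, Sat — 4 of them qualify.
Total: 120 + 4 = 124.
Holidays: Oct 3, 1937 (Sun); Oct 20, 1937 (Wed); Nov 1, 1937 (Mon); Dec 12, 1937 (Sun); Dec 17, 1937 (Fri); Dec 24, 1937 (Fri); Jan 4, 1938 (Tue).
5 of the 7 holidays fall on weekdays; the rest are weekends and were already excluded.
Business days: 124 − 5 = 119.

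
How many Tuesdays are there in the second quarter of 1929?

13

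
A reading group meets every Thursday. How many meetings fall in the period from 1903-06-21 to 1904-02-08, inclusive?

33

1903-06-21 is a Sunday.
From 1903-06-21 to 1904-02-08 is 233 days inclusive.
233 = 7 × 33 + 2, so there are 33 full weeks plus 2 extra days.
Each full week contributes one Thursday: 33 so far.
The 2 extra days are Sun, Mon — none qualify.
Total: 33 + 0 = 33.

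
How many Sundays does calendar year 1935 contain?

1935-01-01 is a Tuesday.
From 1935-01-01 to 1935-12-31 is 365 days inclusive.
365 = 7 × 52 + 1, so there are 52 full weeks plus 1 extra day.
Each full week contributes one Sunday: 52 so far.
The 1 extra day is Tue — none qualify.
Total: 52 + 0 = 52.

52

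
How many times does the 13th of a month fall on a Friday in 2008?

1

The 13th falls on a Friday when the month's 13th has weekday Fri.
Jan 13 is Sun; Feb 13 is Wed; Mar 13 is Thu; Apr 13 is Sun; May 13 is Tue; Jun 13 is Fri ✓; Jul 13 is Sun; Aug 13 is Wed; Sep 13 is Sat; Oct 13 is Mon; Nov 13 is Thu; Dec 13 is Sat.
Friday the 13ths: Jun.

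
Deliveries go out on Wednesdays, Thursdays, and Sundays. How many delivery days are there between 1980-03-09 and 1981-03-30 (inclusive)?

1980-03-09 is a Sunday.
The range spans 387 days (inclusive of both endpoints).
387 = 7 × 55 + 2, so there are 55 full weeks plus 2 extra days.
Each full week contributes 3 days from the set (Wed, Thu, Sun): 55 × 3 = 165.
The 2 extra days are Sunday, Monday — 1 of them qualifies.
Total: 165 + 1 = 166.

166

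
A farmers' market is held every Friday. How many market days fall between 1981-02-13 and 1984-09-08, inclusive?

1981-02-13 is a Friday.
That's 1304 days from start to end, counting both.
1304 = 7 × 186 + 2, so there are 186 full weeks plus 2 extra days.
Each full week contributes one Friday: 186 so far.
The 2 extra days are Friday, Saturday — 1 of them qualifies.
Total: 186 + 1 = 187.

187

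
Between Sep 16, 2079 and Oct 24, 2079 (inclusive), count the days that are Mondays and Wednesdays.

11

Sep 16, 2079 is a Saturday.
The range spans 39 days (inclusive of both endpoints).
39 = 7 × 5 + 4, so there are 5 full weeks plus 4 extra days.
Each full week contributes 2 days from the set (Mon, Wed): 5 × 2 = 10.
The 4 extra days are Sat, Sun, Mon, Tue — 1 of them qualifies.
Total: 10 + 1 = 11.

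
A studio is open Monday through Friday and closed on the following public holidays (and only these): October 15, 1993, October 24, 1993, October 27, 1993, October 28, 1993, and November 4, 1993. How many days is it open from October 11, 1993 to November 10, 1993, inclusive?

19

October 11, 1993 is a Monday.
The range spans 31 days (inclusive of both endpoints).
31 = 7 × 4 + 3, so there are 4 full weeks plus 3 extra days.
Each full week contributes 5 weekdays (Mon–Fri): 4 × 5 = 20.
The 3 extra days are Monday, Tuesday, Wednesday — 3 of them qualify.
Total: 20 + 3 = 23.
Holidays: October 15, 1993 (Fri); October 24, 1993 (Sun); October 27, 1993 (Wed); October 28, 1993 (Thu); November 4, 1993 (Thu).
4 of the 5 holidays fall on weekdays; the rest are weekends and were already excluded.
Business days: 23 − 4 = 19.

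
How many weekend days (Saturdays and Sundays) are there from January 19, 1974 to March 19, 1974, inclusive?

January 19, 1974 is a Saturday.
The range spans 60 days (inclusive of both endpoints).
60 = 7 × 8 + 4, so there are 8 full weeks plus 4 extra days.
Each full week contributes 2 weekend days (Sat, Sun): 8 × 2 = 16.
The 4 extra days are Sat, Sun, Mon, Tue — 2 of them qualify.
Total: 16 + 2 = 18.

18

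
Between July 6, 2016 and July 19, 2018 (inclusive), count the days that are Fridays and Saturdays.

July 6, 2016 is a Wednesday.
That's 744 days from start to end, counting both.
744 = 7 × 106 + 2, so there are 106 full weeks plus 2 extra days.
Each full week contributes 2 days from the set (Fri, Sat): 106 × 2 = 212.
The 2 extra days are Wednesday, Thursday — none qualify.
Total: 212 + 0 = 212.

212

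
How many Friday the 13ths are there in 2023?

The 13th falls on a Friday when the month's 13th has weekday Fri.
Jan 13 is Fri ✓; Feb 13 is Mon; Mar 13 is Mon; Apr 13 is Thu; May 13 is Sat; Jun 13 is Tue; Jul 13 is Thu; Aug 13 is Sun; Sep 13 is Wed; Oct 13 is Fri ✓; Nov 13 is Mon; Dec 13 is Wed.
Friday the 13ths: Jan, Oct.

2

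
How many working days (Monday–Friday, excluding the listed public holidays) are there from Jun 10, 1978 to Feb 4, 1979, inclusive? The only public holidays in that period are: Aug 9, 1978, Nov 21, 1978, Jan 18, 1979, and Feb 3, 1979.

167 working days

Jun 10, 1978 is a Saturday.
The range spans 240 days (inclusive of both endpoints).
240 = 7 × 34 + 2, so there are 34 full weeks plus 2 extra days.
Each full week contributes 5 weekdays (Mon–Fri): 34 × 5 = 170.
The 2 extra days are Saturday, Sunday — none qualify.
Total: 170 + 0 = 170.
Holidays: Aug 9, 1978 (Wed); Nov 21, 1978 (Tue); Jan 18, 1979 (Thu); Feb 3, 1979 (Sat).
3 of the 4 holidays fall on weekdays; the rest are weekends and were already excluded.
Business days: 170 − 3 = 167.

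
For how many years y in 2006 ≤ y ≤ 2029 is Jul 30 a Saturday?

3

Day of week of July 30 in each year:
2006: Sun, 2007: Mon, 2008: Wed, 2009: Thu, 2010: Fri, 2011: Sat ✓, 2012: Mon, 2013: Tue, 2014: Wed, 2015: Thu, 2016: Sat ✓, 2017: Sun, 2018: Mon, 2019: Tue, 2020: Thu, 2021: Fri, 2022: Sat ✓, 2023: Sun, 2024: Tue, 2025: Wed, 2026: Thu, 2027: Fri, 2028: Sun, 2029: Mon
Saturdays: 2011, 2016, 2022.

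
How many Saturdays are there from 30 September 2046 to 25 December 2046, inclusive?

12

30 September 2046 is a Sunday.
From 30 September 2046 to 25 December 2046 is 87 days inclusive.
87 = 7 × 12 + 3, so there are 12 full weeks plus 3 extra days.
Each full week contributes one Saturday: 12 so far.
The 3 extra days are Sun, Mon, Tue — none qualify.
Total: 12 + 0 = 12.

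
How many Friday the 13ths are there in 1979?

2

The 13th falls on a Friday when the month's 13th has weekday Fri.
Jan 13 is Sat; Feb 13 is Tue; Mar 13 is Tue; Apr 13 is Fri ✓; May 13 is Sun; Jun 13 is Wed; Jul 13 is Fri ✓; Aug 13 is Mon; Sep 13 is Thu; Oct 13 is Sat; Nov 13 is Tue; Dec 13 is Thu.
Friday the 13ths: Apr, Jul.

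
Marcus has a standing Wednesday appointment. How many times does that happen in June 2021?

1 June 2021 is a Tuesday.
From 1 June 2021 to 30 June 2021 is 30 days inclusive.
30 = 7 × 4 + 2, so there are 4 full weeks plus 2 extra days.
Each full week contributes one Wednesday: 4 so far.
The 2 extra days are Tue, Wed — 1 of them qualifies.
Total: 4 + 1 = 5.

5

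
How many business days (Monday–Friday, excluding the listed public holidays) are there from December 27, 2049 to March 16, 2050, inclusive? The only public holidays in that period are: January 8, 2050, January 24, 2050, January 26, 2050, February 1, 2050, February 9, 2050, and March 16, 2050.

December 27, 2049 is a Monday.
The range spans 80 days (inclusive of both endpoints).
80 = 7 × 11 + 3, so there are 11 full weeks plus 3 extra days.
Each full week contributes 5 weekdays (Mon–Fri): 11 × 5 = 55.
The 3 extra days are Monday, Tuesday, Wednesday — 3 of them qualify.
Total: 55 + 3 = 58.
Holidays: January 8, 2050 (Sat); January 24, 2050 (Mon); January 26, 2050 (Wed); February 1, 2050 (Tue); February 9, 2050 (Wed); March 16, 2050 (Wed).
5 of the 6 holidays fall on weekdays; the rest are weekends and were already excluded.
Business days: 58 − 5 = 53.

53 business days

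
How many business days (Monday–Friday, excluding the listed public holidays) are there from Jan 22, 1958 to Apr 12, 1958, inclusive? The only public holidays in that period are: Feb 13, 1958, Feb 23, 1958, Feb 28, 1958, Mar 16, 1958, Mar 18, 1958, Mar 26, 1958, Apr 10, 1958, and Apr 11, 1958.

52

Jan 22, 1958 is a Wednesday.
From Jan 22, 1958 to Apr 12, 1958 is 81 days inclusive.
81 = 7 × 11 + 4, so there are 11 full weeks plus 4 extra days.
Each full week contributes 5 weekdays (Mon–Fri): 11 × 5 = 55.
The 4 extra days are Wednesday, Thursday, Friday, Saturday — 3 of them qualify.
Total: 55 + 3 = 58.
Holidays: Feb 13, 1958 (Thu); Feb 23, 1958 (Sun); Feb 28, 1958 (Fri); Mar 16, 1958 (Sun); Mar 18, 1958 (Tue); Mar 26, 1958 (Wed); Apr 10, 1958 (Thu); Apr 11, 1958 (Fri).
6 of the 8 holidays fall on weekdays; the rest are weekends and were already excluded.
Business days: 58 − 6 = 52.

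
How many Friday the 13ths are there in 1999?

1

The 13th falls on a Friday when the month's 13th has weekday Fri.
Jan 13 is Wed; Feb 13 is Sat; Mar 13 is Sat; Apr 13 is Tue; May 13 is Thu; Jun 13 is Sun; Jul 13 is Tue; Aug 13 is Fri ✓; Sep 13 is Mon; Oct 13 is Wed; Nov 13 is Sat; Dec 13 is Mon.
Friday the 13ths: Aug.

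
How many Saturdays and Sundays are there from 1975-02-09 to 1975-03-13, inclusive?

9

1975-02-09 is a Sunday.
That's 33 days from start to end, counting both.
33 = 7 × 4 + 5, so there are 4 full weeks plus 5 extra days.
Each full week contributes 2 weekend days (Sat, Sun): 4 × 2 = 8.
The 5 extra days are Sun, Mon, Tue, Wed, Thu — 1 of them qualifies.
Total: 8 + 1 = 9.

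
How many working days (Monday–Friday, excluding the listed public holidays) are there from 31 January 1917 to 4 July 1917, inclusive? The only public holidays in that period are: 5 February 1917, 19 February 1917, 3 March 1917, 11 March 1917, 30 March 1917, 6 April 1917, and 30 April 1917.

106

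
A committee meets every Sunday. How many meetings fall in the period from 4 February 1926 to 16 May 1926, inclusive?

15 Sundays

4 February 1926 is a Thursday.
The range spans 102 days (inclusive of both endpoints).
102 = 7 × 14 + 4, so there are 14 full weeks plus 4 extra days.
Each full week contributes one Sunday: 14 so far.
The 4 extra days are Thu, Fri, Sat, Sun — 1 of them qualifies.
Total: 14 + 1 = 15.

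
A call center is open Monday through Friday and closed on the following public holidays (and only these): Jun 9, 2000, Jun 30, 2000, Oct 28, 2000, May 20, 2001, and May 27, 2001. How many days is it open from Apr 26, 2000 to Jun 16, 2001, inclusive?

296

Apr 26, 2000 is a Wednesday.
From Apr 26, 2000 to Jun 16, 2001 is 417 days inclusive.
417 = 7 × 59 + 4, so there are 59 full weeks plus 4 extra days.
Each full week contributes 5 weekdays (Mon–Fri): 59 × 5 = 295.
The 4 extra days are Wednesday, Thursday, Friday, Saturday — 3 of them qualify.
Total: 295 + 3 = 298.
Holidays: Jun 9, 2000 (Fri); Jun 30, 2000 (Fri); Oct 28, 2000 (Sat); May 20, 2001 (Sun); May 27, 2001 (Sun).
2 of the 5 holidays fall on weekdays; the rest are weekends and were already excluded.
Business days: 298 − 2 = 296.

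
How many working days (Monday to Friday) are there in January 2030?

Jan 1, 2030 is a Tuesday.
From Jan 1, 2030 to Jan 31, 2030 is 31 days inclusive.
31 = 7 × 4 + 3, so there are 4 full weeks plus 3 extra days.
Each full week contributes 5 weekdays (Mon–Fri): 4 × 5 = 20.
The 3 extra days are Tue, Wed, Thu — 3 of them qualify.
Total: 20 + 3 = 23.

23 weekdays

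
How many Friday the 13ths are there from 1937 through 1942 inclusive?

Friday-the-13ths by year:
1937: Aug
1938: May
1939: Jan, Oct
1940: Sep, Dec
1941: Jun
1942: Feb, Mar, Nov

10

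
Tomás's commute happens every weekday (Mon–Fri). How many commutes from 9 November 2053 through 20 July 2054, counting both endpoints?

181

9 November 2053 is a Sunday.
The range spans 254 days (inclusive of both endpoints).
254 = 7 × 36 + 2, so there are 36 full weeks plus 2 extra days.
Each full week contributes 5 weekdays (Mon–Fri): 36 × 5 = 180.
The 2 extra days are Sunday, Monday — 1 of them qualifies.
Total: 180 + 1 = 181.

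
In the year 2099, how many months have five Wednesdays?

A month has five Wednesdays exactly when Wednesday falls within its first (length − 28) days.
Jan: 31 days, starts Thu → 5 of Thu, Fri, Sat
Feb: 28 days, starts Sun → 5 of (none)
Mar: 31 days, starts Sun → 5 of Sun, Mon, Tue
Apr: 30 days, starts Wed → 5 of Wed, Thu ✓
May: 31 days, starts Fri → 5 of Fri, Sat, Sun
Jun: 30 days, starts Mon → 5 of Mon, Tue
Jul: 31 days, starts Wed → 5 of Wed, Thu, Fri ✓
Aug: 31 days, starts Sat → 5 of Sat, Sun, Mon
Sep: 30 days, starts Tue → 5 of Tue, Wed ✓
Oct: 31 days, starts Thu → 5 of Thu, Fri, Sat
Nov: 30 days, starts Sun → 5 of Sun, Mon
Dec: 31 days, starts Tue → 5 of Tue, Wed, Thu ✓
Months with five Wednesdays: Apr, Jul, Sep, Dec.

4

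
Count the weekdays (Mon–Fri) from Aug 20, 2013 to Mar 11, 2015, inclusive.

Aug 20, 2013 is a Tuesday.
The range spans 569 days (inclusive of both endpoints).
569 = 7 × 81 + 2, so there are 81 full weeks plus 2 extra days.
Each full week contributes 5 weekdays (Mon–Fri): 81 × 5 = 405.
The 2 extra days are Tuesday, Wednesday — 2 of them qualify.
Total: 405 + 2 = 407.

407 weekdays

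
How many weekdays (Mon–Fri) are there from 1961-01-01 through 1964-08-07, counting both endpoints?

1961-01-01 is a Sunday.
From 1961-01-01 to 1964-08-07 is 1315 days inclusive.
1315 = 7 × 187 + 6, so there are 187 full weeks plus 6 extra days.
Each full week contributes 5 weekdays (Mon–Fri): 187 × 5 = 935.
The 6 extra days are Sunday, Monday, Tuesday, Wednesday, Thursday, Friday — 5 of them qualify.
Total: 935 + 5 = 940.

940 weekdays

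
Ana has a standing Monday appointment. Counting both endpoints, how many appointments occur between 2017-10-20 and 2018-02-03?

15 Mondays

2017-10-20 is a Friday.
That's 107 days from start to end, counting both.
107 = 7 × 15 + 2, so there are 15 full weeks plus 2 extra days.
Each full week contributes one Monday: 15 so far.
The 2 extra days are Fri, Sat — none qualify.
Total: 15 + 0 = 15.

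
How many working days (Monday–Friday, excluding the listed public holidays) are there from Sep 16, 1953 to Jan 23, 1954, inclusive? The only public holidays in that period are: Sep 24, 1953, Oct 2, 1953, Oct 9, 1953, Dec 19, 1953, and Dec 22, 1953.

89

Sep 16, 1953 is a Wednesday.
From Sep 16, 1953 to Jan 23, 1954 is 130 days inclusive.
130 = 7 × 18 + 4, so there are 18 full weeks plus 4 extra days.
Each full week contributes 5 weekdays (Mon–Fri): 18 × 5 = 90.
The 4 extra days are Wednesday, Thursday, Friday, Saturday — 3 of them qualify.
Total: 90 + 3 = 93.
Holidays: Sep 24, 1953 (Thu); Oct 2, 1953 (Fri); Oct 9, 1953 (Fri); Dec 19, 1953 (Sat); Dec 22, 1953 (Tue).
4 of the 5 holidays fall on weekdays; the rest are weekends and were already excluded.
Business days: 93 − 4 = 89.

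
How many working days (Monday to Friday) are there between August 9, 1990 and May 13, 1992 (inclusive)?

460 weekdays

August 9, 1990 is a Thursday.
That's 644 days from start to end, counting both.
644 = 7 × 92, so the span is exactly 92 full weeks.
Each full week contributes 5 weekdays (Mon–Fri): 92 × 5 = 460.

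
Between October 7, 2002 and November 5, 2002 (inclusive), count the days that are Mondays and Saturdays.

October 7, 2002 is a Monday.
That's 30 days from start to end, counting both.
30 = 7 × 4 + 2, so there are 4 full weeks plus 2 extra days.
Each full week contributes 2 days from the set (Mon, Sat): 4 × 2 = 8.
The 2 extra days are Mon, Tue — 1 of them qualifies.
Total: 8 + 1 = 9.

9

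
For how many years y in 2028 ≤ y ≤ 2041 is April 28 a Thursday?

Day of week of April 28 in each year:
2028: Fri, 2029: Sat, 2030: Sun, 2031: Mon, 2032: Wed, 2033: Thu ✓, 2034: Fri, 2035: Sat, 2036: Mon, 2037: Tue, 2038: Wed, 2039: Thu ✓, 2040: Sat, 2041: Sun
Thursdays: 2033, 2039.

2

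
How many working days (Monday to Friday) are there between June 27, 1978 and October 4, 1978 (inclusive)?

June 27, 1978 is a Tuesday.
That's 100 days from start to end, counting both.
100 = 7 × 14 + 2, so there are 14 full weeks plus 2 extra days.
Each full week contributes 5 weekdays (Mon–Fri): 14 × 5 = 70.
The 2 extra days are Tue, Wed — 2 of them qualify.
Total: 70 + 2 = 72.

72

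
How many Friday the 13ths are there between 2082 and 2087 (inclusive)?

10

Friday-the-13ths by year:
2082: Feb, Mar, Nov
2083: Aug
2084: Oct
2085: Apr, Jul
2086: Sep, Dec
2087: Jun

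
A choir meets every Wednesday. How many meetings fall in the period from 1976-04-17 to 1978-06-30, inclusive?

115

1976-04-17 is a Saturday.
From 1976-04-17 to 1978-06-30 is 805 days inclusive.
805 = 7 × 115, so the span is exactly 115 full weeks.
Each full week contributes one Wednesday: 115 so far.
Total: 115.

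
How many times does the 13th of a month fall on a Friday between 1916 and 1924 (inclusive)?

Friday-the-13ths by year:
1916: Oct
1917: Apr, Jul
1918: Sep, Dec
1919: Jun
1920: Feb, Aug
1921: May
1922: Jan, Oct
1923: Apr, Jul
1924: Jun

14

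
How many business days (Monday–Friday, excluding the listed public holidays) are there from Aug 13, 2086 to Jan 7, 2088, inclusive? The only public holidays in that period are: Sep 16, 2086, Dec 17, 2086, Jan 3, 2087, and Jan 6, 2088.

363

Aug 13, 2086 is a Tuesday.
From Aug 13, 2086 to Jan 7, 2088 is 513 days inclusive.
513 = 7 × 73 + 2, so there are 73 full weeks plus 2 extra days.
Each full week contributes 5 weekdays (Mon–Fri): 73 × 5 = 365.
The 2 extra days are Tuesday, Wednesday — 2 of them qualify.
Total: 365 + 2 = 367.
Holidays: Sep 16, 2086 (Mon); Dec 17, 2086 (Tue); Jan 3, 2087 (Fri); Jan 6, 2088 (Tue).
All 4 holidays fall on weekdays, so subtract 4.
Business days: 367 − 4 = 363.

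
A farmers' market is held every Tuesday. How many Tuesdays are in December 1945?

4

Dec 1, 1945 is a Saturday.
The range spans 31 days (inclusive of both endpoints).
31 = 7 × 4 + 3, so there are 4 full weeks plus 3 extra days.
Each full week contributes one Tuesday: 4 so far.
The 3 extra days are Saturday, Sunday, Monday — none qualify.
Total: 4 + 0 = 4.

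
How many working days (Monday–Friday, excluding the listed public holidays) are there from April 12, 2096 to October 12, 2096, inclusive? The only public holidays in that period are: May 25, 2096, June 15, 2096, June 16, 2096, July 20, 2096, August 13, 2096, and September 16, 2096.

128

April 12, 2096 is a Thursday.
From April 12, 2096 to October 12, 2096 is 184 days inclusive.
184 = 7 × 26 + 2, so there are 26 full weeks plus 2 extra days.
Each full week contributes 5 weekdays (Mon–Fri): 26 × 5 = 130.
The 2 extra days are Thu, Fri — 2 of them qualify.
Total: 130 + 2 = 132.
Holidays: May 25, 2096 (Fri); June 15, 2096 (Fri); June 16, 2096 (Sat); July 20, 2096 (Fri); August 13, 2096 (Mon); September 16, 2096 (Sun).
4 of the 6 holidays fall on weekdays; the rest are weekends and were already excluded.
Business days: 132 − 4 = 128.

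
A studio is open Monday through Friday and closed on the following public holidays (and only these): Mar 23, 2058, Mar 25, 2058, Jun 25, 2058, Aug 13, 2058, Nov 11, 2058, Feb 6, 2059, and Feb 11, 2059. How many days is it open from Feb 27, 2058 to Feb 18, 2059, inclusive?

Feb 27, 2058 is a Wednesday.
That's 357 days from start to end, counting both.
357 = 7 × 51, so the span is exactly 51 full weeks.
Each full week contributes 5 weekdays (Mon–Fri): 51 × 5 = 255.
Total: 255.
Holidays: Mar 23, 2058 (Sat); Mar 25, 2058 (Mon); Jun 25, 2058 (Tue); Aug 13, 2058 (Tue); Nov 11, 2058 (Mon); Feb 6, 2059 (Thu); Feb 11, 2059 (Tue).
6 of the 7 holidays fall on weekdays; the rest are weekends and were already excluded.
Business days: 255 − 6 = 249.

249 working days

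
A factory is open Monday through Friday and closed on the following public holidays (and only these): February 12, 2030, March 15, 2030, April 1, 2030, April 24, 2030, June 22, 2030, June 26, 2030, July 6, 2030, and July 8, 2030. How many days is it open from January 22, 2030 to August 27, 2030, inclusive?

January 22, 2030 is a Tuesday.
The range spans 218 days (inclusive of both endpoints).
218 = 7 × 31 + 1, so there are 31 full weeks plus 1 extra day.
Each full week contributes 5 weekdays (Mon–Fri): 31 × 5 = 155.
The 1 extra day is Tuesday — 1 of them qualifies.
Total: 155 + 1 = 156.
Holidays: February 12, 2030 (Tue); March 15, 2030 (Fri); April 1, 2030 (Mon); April 24, 2030 (Wed); June 22, 2030 (Sat); June 26, 2030 (Wed); July 6, 2030 (Sat); July 8, 2030 (Mon).
6 of the 8 holidays fall on weekdays; the rest are weekends and were already excluded.
Business days: 156 − 6 = 150.

150 business days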